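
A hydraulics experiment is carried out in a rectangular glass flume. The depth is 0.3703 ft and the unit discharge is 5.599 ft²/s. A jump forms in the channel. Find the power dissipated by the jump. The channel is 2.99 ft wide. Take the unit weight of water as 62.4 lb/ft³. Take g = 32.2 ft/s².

V₁ = q/y₁ = 5.599/0.3703 = 15.12 ft/s. Fr₁ = V₁/√(g·y₁) = 15.12/√(32.2×0.3703) = 4.379.
Conjugate-depth relation: y₂/y₁ = ½[√(1 + 8Fr₁²) − 1] = ½[√154.39 − 1] = 5.713.
y₂ = 5.713 × 0.3703 = 2.115 ft.
Head loss: ΔE = (y₂ − y₁)³/(4y₁y₂) = (2.115 − 0.3703)³/(4×0.3703×2.115) = 5.314/3.133 = 1.696 ft.
Q = q·b = 5.599 × 2.99 = 16.74 cfs. P = γ·Q·ΔE/550 = 62.4 × 16.74 × 1.696 / 550 = 3.222 hp.

P = 3.222 hp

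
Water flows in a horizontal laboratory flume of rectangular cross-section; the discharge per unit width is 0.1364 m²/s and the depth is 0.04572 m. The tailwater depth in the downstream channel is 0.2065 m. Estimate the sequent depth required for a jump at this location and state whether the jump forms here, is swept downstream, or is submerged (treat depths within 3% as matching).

V₁ = q/y₁ = 0.1364/0.04572 = 2.983 m/s. Fr₁ = V₁/√(g·y₁) = 2.983/√(9.81×0.04572) = 4.455.
By Bélanger, y₂/y₁ = ½[√(1 + 8Fr₁²) − 1] = ½[√159.76 − 1] = 5.820.
y₂ = 5.820 × 0.04572 = 0.2661 m.
Tailwater y_tw = 0.2065 m: y_tw < y₂, so the jump is swept downstream.

y₂ = 0.2661 m; the jump is swept downstream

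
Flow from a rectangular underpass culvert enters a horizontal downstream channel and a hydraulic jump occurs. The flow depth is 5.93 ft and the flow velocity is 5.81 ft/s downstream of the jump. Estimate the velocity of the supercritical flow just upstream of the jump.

Fr₂ = V₂/√(g·y₂) = 5.81/√(32.2×5.93) = 0.420.
The Bélanger relation is symmetric: y₁/y₂ = ½[√(1 + 8Fr₂²) − 1] = ½[√2.414 − 1] = 0.277.
y₁ = 0.277 × 5.93 = 1.64 ft.
V₁ = q/y₁ = 34.5/1.64 = 21.0 ft/s.

V₁ = 21.0 ft/s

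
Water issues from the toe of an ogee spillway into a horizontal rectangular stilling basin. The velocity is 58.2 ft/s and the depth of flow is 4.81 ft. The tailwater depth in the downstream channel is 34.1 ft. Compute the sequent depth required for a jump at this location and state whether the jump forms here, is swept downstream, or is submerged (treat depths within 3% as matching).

y₂ = 29.5 ft; the jump is submerged

Fr₁ = V₁/√(g·y₁) = 58.2/√(32.2×4.81) = 4.68.
Conjugate-depth relation: y₂/y₁ = ½[√(1 + 8Fr₁²) − 1] = ½[√176.0 − 1] = 6.13.
y₂ = 6.13 × 4.81 = 29.5 ft.
Tailwater y_tw = 34.1 ft: y_tw > y₂, so the jump is submerged.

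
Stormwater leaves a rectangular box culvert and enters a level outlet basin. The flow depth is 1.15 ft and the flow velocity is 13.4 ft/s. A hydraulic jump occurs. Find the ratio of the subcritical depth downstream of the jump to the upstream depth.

y₂/y₁ = 2.65

Fr₁ = V₁/√(g·y₁) = 13.4/√(32.2×1.15) = 2.20.
Bélanger equation: y₂/y₁ = ½[√(1 + 8Fr₁²) − 1] = ½[√39.79 − 1] = 2.65.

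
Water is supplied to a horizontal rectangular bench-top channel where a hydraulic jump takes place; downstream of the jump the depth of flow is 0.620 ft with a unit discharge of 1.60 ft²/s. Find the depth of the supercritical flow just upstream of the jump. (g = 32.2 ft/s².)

V₂ = q/y₂ = 1.60/0.620 = 2.58 ft/s; Fr₂ = V₂/√(g·y₂) = 0.578.
Applying the sequent-depth relation in reverse, y₁/y₂ = ½[√(1 + 8Fr₂²) − 1] = ½[√3.669 − 1] = 0.458.
y₁ = 0.458 × 0.620 = 0.284 ft.

y₁ = 0.284 ft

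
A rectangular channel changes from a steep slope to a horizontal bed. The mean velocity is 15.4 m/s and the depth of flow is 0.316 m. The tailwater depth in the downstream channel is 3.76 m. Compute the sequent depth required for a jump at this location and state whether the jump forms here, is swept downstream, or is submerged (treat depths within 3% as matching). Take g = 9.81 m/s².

Fr₁ = V₁/√(g·y₁) = 15.4/√(9.81×0.316) = 8.75.
Conjugate-depth relation: y₂/y₁ = ½[√(1 + 8Fr₁²) − 1] = ½[√613.0 − 1] = 11.9.
y₂ = 11.9 × 0.316 = 3.75 m.
Tailwater y_tw = 3.76 m: y_tw ≈ y₂, so the jump forms here.

y₂ = 3.75 m; the jump forms here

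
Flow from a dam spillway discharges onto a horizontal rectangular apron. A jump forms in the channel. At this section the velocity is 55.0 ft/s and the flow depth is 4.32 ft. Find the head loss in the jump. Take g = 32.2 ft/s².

Fr₁ = V₁/√(g·y₁) = 55.0/√(32.2×4.32) = 4.66.
From the momentum equation for a rectangular channel, y₂/y₁ = ½[√(1 + 8Fr₁²) − 1] = ½[√175.0 − 1] = 6.11.
y₂ = 6.11 × 4.32 = 26.4 ft.
q = V₁·y₁ = 55.0 × 4.32 = 238 ft²/s. V₂ = q/y₂ = 238/26.4 = 9.00 ft/s. E₁ = y₁ + V₁²/2g = 51.3 ft; E₂ = y₂ + V₂²/2g = 27.7 ft. ΔE = E₁ − E₂ = 23.6 ft.

ΔE = 23.6 ft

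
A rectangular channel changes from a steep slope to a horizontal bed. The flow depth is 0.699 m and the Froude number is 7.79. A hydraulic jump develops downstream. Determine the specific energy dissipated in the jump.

ΔE = 14.4 m

Fr₁ = 7.79 (given).
By Bélanger, y₂/y₁ = ½[√(1 + 8Fr₁²) − 1] = ½[√486.5 − 1] = 10.5.
y₂ = 10.5 × 0.699 = 7.36 m.
V₁ = Fr₁·√(g·y₁) = 7.79×√(9.81×0.699) = 20.4 m/s; q = V₁·y₁ = 14.3 m²/s. V₂ = q/y₂ = 14.3/7.36 = 1.94 m/s. E₁ = y₁ + V₁²/2g = 21.9 m; E₂ = y₂ + V₂²/2g = 7.55 m. ΔE = E₁ − E₂ = 14.4 m.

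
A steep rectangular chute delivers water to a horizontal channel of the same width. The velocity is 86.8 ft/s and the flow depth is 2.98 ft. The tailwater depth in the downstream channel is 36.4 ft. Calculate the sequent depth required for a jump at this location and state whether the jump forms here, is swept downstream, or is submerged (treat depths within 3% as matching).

y₂ = 35.9 ft; the jump forms here

Fr₁ = V₁/√(g·y₁) = 86.8/√(32.2×2.98) = 8.86.
By Bélanger, y₂/y₁ = ½[√(1 + 8Fr₁²) − 1] = ½[√629.1 − 1] = 12.0.
y₂ = 12.0 × 2.98 = 35.9 ft.
Tailwater y_tw = 36.4 ft: y_tw ≈ y₂, so the jump forms here.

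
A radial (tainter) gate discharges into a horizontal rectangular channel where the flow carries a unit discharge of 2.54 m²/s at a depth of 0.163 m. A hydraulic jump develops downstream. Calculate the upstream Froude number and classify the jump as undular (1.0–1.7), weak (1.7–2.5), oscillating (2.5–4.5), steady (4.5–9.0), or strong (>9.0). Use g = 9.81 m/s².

V₁ = q/y₁ = 2.54/0.163 = 15.6 m/s. Fr₁ = V₁/√(g·y₁) = 15.6/√(9.81×0.163) = 12.3.
Fr₁ = 12.3 lies in the strong range.

Fr₁ = 12.3; strong jump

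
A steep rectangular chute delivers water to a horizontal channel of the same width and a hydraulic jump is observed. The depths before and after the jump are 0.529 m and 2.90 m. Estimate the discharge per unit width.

q = 5.08 m²/s

For a rectangular channel the momentum equation gives q² = ½·g·y₁·y₂·(y₁ + y₂) = ½×9.81×0.529×2.90×3.43 = 25.8.
q = √25.8 = 5.08 m²/s.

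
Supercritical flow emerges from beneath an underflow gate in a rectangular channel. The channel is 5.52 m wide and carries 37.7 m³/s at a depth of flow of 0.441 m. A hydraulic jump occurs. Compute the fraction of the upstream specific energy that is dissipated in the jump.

ΔE/E₁ = 0.641 (64.1%)

q = Q/b = 37.7/5.52 = 6.83 m²/s; V₁ = q/y₁ = 15.5 m/s. Fr₁ = V₁/√(g·y₁) = 7.45.
Bélanger equation: y₂/y₁ = ½[√(1 + 8Fr₁²) − 1] = ½[√444.5 − 1] = 10.0.
y₂ = 10.0 × 0.441 = 4.43 m.
E₁ = y₁ + V₁²/2g = 12.7 m. ΔE = (y₂ − y₁)³/(4y₁y₂) = 8.12 m. ΔE/E₁ = 8.12/12.7 = 0.641.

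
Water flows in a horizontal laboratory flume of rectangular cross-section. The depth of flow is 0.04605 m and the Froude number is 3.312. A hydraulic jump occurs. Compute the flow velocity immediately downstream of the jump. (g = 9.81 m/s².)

V₂ = 0.5287 m/s

Fr₁ = 3.312 (given).
Conjugate-depth relation: y₂/y₁ = ½[√(1 + 8Fr₁²) − 1] = ½[√88.755 − 1] = 4.210.
y₂ = 4.210 × 0.04605 = 0.1939 m.
V₁ = Fr₁·√(g·y₁) = 3.312×√(9.81×0.04605) = 2.226 m/s; q = V₁·y₁ = 0.1025 m²/s.
V₂ = q/y₂ = 0.1025/0.1939 = 0.5287 m/s.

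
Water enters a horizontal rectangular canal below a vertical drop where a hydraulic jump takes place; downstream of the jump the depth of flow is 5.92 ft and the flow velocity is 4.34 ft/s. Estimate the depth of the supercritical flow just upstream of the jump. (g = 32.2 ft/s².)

y₁ = 1.00 ft

Fr₂ = V₂/√(g·y₂) = 4.34/√(32.2×5.92) = 0.314.
Applying the sequent-depth relation in reverse, y₁/y₂ = ½[√(1 + 8Fr₂²) − 1] = ½[√1.790 − 1] = 0.169.
y₁ = 0.169 × 5.92 = 1.00 ft.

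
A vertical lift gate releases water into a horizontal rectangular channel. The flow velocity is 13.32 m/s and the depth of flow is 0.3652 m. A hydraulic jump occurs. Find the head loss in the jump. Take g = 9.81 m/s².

ΔE = 5.851 m

Fr₁ = V₁/√(g·y₁) = 13.32/√(9.81×0.3652) = 7.037.
Conjugate-depth relation: y₂/y₁ = ½[√(1 + 8Fr₁²) − 1] = ½[√397.19 − 1] = 9.465.
y₂ = 9.465 × 0.3652 = 3.457 m.
Head loss: ΔE = (y₂ − y₁)³/(4y₁y₂) = (3.457 − 0.3652)³/(4×0.3652×3.457) = 29.54/5.049 = 5.851 m.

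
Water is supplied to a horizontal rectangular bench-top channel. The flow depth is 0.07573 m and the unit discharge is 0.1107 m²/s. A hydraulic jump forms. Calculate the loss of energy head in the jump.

V₁ = q/y₁ = 0.1107/0.07573 = 1.462 m/s. Fr₁ = V₁/√(g·y₁) = 1.462/√(9.81×0.07573) = 1.696.
By Bélanger, y₂/y₁ = ½[√(1 + 8Fr₁²) − 1] = ½[√24.010 − 1] = 1.950.
y₂ = 1.950 × 0.07573 = 0.1477 m.
Head loss: ΔE = (y₂ − y₁)³/(4y₁y₂) = (0.1477 − 0.07573)³/(4×0.07573×0.1477) = 0.0003724/0.04473 = 0.008324 m.

ΔE = 0.008324 m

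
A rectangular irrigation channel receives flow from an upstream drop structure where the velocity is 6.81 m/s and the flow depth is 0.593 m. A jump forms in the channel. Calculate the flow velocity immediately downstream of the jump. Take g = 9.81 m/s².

Fr₁ = V₁/√(g·y₁) = 6.81/√(9.81×0.593) = 2.82.
Conjugate-depth relation: y₂/y₁ = ½[√(1 + 8Fr₁²) − 1] = ½[√64.78 − 1] = 3.52.
y₂ = 3.52 × 0.593 = 2.09 m.
q = V₁·y₁ = 6.81 × 0.593 = 4.04 m²/s.
V₂ = q/y₂ = 4.04/2.09 = 1.93 m/s.

V₂ = 1.93 m/s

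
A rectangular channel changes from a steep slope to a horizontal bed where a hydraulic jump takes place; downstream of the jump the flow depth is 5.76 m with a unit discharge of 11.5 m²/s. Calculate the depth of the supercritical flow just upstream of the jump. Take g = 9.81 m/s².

V₂ = q/y₂ = 11.5/5.76 = 2.00 m/s; Fr₂ = V₂/√(g·y₂) = 0.266.
The Bélanger relation is symmetric: y₁/y₂ = ½[√(1 + 8Fr₂²) − 1] = ½[√1.564 − 1] = 0.125.
y₁ = 0.125 × 5.76 = 0.722 m.

y₁ = 0.722 m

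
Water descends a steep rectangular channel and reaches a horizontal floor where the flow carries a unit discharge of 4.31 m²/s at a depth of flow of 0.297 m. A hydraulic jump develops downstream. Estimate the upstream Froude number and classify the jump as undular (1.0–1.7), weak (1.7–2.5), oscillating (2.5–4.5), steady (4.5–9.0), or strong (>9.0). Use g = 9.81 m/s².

Fr₁ = 8.50; steady jump

V₁ = q/y₁ = 4.31/0.297 = 14.5 m/s. Fr₁ = V₁/√(g·y₁) = 14.5/√(9.81×0.297) = 8.50.
Fr₁ = 8.50 lies in the steady range.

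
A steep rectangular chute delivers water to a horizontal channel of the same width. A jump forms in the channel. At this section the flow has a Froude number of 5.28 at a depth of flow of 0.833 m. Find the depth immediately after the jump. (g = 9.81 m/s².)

y₂ = 5.82 m

Fr₁ = 5.28 (given).
Conjugate-depth relation: y₂/y₁ = ½[√(1 + 8Fr₁²) − 1] = ½[√224.0 − 1] = 6.98.
y₂ = 6.98 × 0.833 = 5.82 m.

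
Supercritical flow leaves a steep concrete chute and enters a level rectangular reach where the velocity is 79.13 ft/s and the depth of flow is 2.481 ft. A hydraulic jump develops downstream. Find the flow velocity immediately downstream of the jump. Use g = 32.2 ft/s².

V₂ = 6.578 ft/s

Fr₁ = V₁/√(g·y₁) = 79.13/√(32.2×2.481) = 8.853.
By Bélanger, y₂/y₁ = ½[√(1 + 8Fr₁²) − 1] = ½[√628.03 − 1] = 12.03.
y₂ = 12.03 × 2.481 = 29.85 ft.
q = V₁·y₁ = 79.13 × 2.481 = 196.3 ft²/s.
V₂ = q/y₂ = 196.3/29.85 = 6.578 ft/s.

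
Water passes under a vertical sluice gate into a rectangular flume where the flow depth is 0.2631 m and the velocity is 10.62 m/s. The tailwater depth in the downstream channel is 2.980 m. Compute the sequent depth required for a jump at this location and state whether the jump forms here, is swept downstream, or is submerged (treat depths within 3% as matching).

Fr₁ = V₁/√(g·y₁) = 10.62/√(9.81×0.2631) = 6.610.
Sequent-depth ratio: y₂/y₁ = ½[√(1 + 8Fr₁²) − 1] = ½[√350.58 − 1] = 8.862.
y₂ = 8.862 × 0.2631 = 2.332 m.
Tailwater y_tw = 2.980 m: y_tw > y₂, so the jump is submerged.

y₂ = 2.332 m; the jump is submerged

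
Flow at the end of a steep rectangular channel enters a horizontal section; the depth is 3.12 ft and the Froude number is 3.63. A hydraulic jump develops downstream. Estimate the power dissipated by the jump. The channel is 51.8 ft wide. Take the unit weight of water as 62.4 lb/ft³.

P = 5468 hp

Fr₁ = 3.63 (given).
Sequent-depth ratio: y₂/y₁ = ½[√(1 + 8Fr₁²) − 1] = ½[√106.4 − 1] = 4.66.
y₂ = 4.66 × 3.12 = 14.5 ft.
Head loss: ΔE = (y₂ − y₁)³/(4y₁y₂) = (14.5 − 3.12)³/(4×3.12×14.5) = 1486/181 = 8.20 ft.
V₁ = Fr₁·√(g·y₁) = 3.63×√(32.2×3.12) = 36.4 ft/s; q = V₁·y₁ = 114 ft²/s. Q = q·b = 114 × 51.8 = 5880 cfs. P = γ·Q·ΔE/550 = 62.4 × 5880 × 8.20 / 550 = 5468 hp.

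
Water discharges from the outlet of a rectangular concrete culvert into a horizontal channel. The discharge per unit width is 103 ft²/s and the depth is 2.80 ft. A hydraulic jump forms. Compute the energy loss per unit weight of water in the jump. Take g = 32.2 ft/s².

ΔE = 8.97 ft

V₁ = q/y₁ = 103/2.80 = 36.8 ft/s. Fr₁ = V₁/√(g·y₁) = 36.8/√(32.2×2.80) = 3.87.
Conjugate-depth relation: y₂/y₁ = ½[√(1 + 8Fr₁²) − 1] = ½[√121.1 − 1] = 5.00.
y₂ = 5.00 × 2.80 = 14.0 ft.
V₂ = q/y₂ = 103/14.0 = 7.35 ft/s. E₁ = y₁ + V₁²/2g = 23.8 ft; E₂ = y₂ + V₂²/2g = 14.8 ft. ΔE = E₁ − E₂ = 8.97 ft.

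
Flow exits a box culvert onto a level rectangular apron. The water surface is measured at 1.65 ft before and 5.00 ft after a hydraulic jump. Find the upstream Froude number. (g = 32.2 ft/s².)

For a rectangular channel the momentum equation gives q² = ½·g·y₁·y₂·(y₁ + y₂) = ½×32.2×1.65×5.00×6.65 = 883.
q = √883 = 29.7 ft²/s.
V₁ = q/y₁ = 18.0 ft/s; Fr₁ = V₁/√(g·y₁) = 2.47.

Fr₁ = 2.47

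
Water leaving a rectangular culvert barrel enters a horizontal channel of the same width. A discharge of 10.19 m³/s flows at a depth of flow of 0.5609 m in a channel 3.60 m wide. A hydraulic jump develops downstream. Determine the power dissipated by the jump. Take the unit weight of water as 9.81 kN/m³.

P = 21.54 kW

q = Q/b = 10.19/3.60 = 2.831 m²/s; V₁ = q/y₁ = 5.046 m/s. Fr₁ = V₁/√(g·y₁) = 2.151.
By Bélanger, y₂/y₁ = ½[√(1 + 8Fr₁²) − 1] = ½[√38.026 − 1] = 2.583.
y₂ = 2.583 × 0.5609 = 1.449 m.
Head loss: ΔE = (y₂ − y₁)³/(4y₁y₂) = (1.449 − 0.5609)³/(4×0.5609×1.449) = 0.7004/3.251 = 0.2154 m.
P = γ·Q·ΔE = 9.81 × 10.19 × 0.2154 = 21.54 kW.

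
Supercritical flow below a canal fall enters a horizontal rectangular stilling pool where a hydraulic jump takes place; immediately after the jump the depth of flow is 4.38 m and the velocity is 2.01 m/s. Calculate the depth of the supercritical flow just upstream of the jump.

Fr₂ = V₂/√(g·y₂) = 2.01/√(9.81×4.38) = 0.307.
Applying the sequent-depth relation in reverse, y₁/y₂ = ½[√(1 + 8Fr₂²) − 1] = ½[√1.752 − 1] = 0.162.
y₁ = 0.162 × 4.38 = 0.709 m.

y₁ = 0.709 m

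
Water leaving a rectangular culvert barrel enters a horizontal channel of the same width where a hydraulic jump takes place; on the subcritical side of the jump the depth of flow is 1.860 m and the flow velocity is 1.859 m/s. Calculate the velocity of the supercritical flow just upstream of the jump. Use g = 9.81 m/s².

Fr₂ = V₂/√(g·y₂) = 1.859/√(9.81×1.860) = 0.4352.
The Bélanger relation is symmetric: y₁/y₂ = ½[√(1 + 8Fr₂²) − 1] = ½[√2.5152 − 1] = 0.2930.
y₁ = 0.2930 × 1.860 = 0.5449 m.
V₁ = q/y₁ = 3.458/0.5449 = 6.345 m/s.

V₁ = 6.345 m/s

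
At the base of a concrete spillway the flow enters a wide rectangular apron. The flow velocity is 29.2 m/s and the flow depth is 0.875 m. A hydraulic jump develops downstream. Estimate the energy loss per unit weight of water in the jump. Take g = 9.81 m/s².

ΔE = 32.2 m

Fr₁ = V₁/√(g·y₁) = 29.2/√(9.81×0.875) = 9.97.
Conjugate-depth relation: y₂/y₁ = ½[√(1 + 8Fr₁²) − 1] = ½[√795.7 − 1] = 13.6.
y₂ = 13.6 × 0.875 = 11.9 m.
q = V₁·y₁ = 29.2 × 0.875 = 25.6 m²/s. V₂ = q/y₂ = 25.6/11.9 = 2.15 m/s. E₁ = y₁ + V₁²/2g = 44.3 m; E₂ = y₂ + V₂²/2g = 12.1 m. ΔE = E₁ − E₂ = 32.2 m.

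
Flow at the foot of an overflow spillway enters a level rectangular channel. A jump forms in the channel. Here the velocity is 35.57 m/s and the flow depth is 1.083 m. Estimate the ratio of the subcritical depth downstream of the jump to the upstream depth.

Fr₁ = V₁/√(g·y₁) = 35.57/√(9.81×1.083) = 10.91.
Sequent-depth ratio: y₂/y₁ = ½[√(1 + 8Fr₁²) − 1] = ½[√953.71 − 1] = 14.94.

y₂/y₁ = 14.94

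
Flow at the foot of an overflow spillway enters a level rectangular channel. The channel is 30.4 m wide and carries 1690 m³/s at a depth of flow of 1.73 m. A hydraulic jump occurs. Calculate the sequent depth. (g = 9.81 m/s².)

q = Q/b = 1690/30.4 = 55.6 m²/s; V₁ = q/y₁ = 32.1 m/s. Fr₁ = V₁/√(g·y₁) = 7.80.
Bélanger equation: y₂/y₁ = ½[√(1 + 8Fr₁²) − 1] = ½[√487.8 − 1] = 10.5.
y₂ = 10.5 × 1.73 = 18.2 m.

y₂ = 18.2 m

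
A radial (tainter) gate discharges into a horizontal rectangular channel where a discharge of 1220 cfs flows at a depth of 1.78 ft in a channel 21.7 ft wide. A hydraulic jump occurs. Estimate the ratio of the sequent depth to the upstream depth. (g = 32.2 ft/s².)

y₂/y₁ = 5.42

q = Q/b = 1220/21.7 = 56.2 ft²/s; V₁ = q/y₁ = 31.6 ft/s. Fr₁ = V₁/√(g·y₁) = 4.17.
Conjugate-depth relation: y₂/y₁ = ½[√(1 + 8Fr₁²) − 1] = ½[√140.2 − 1] = 5.42.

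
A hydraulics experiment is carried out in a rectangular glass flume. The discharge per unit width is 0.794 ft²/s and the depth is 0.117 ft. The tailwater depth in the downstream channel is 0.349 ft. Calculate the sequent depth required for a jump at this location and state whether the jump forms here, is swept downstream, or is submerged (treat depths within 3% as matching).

V₁ = q/y₁ = 0.794/0.117 = 6.79 ft/s. Fr₁ = V₁/√(g·y₁) = 6.79/√(32.2×0.117) = 3.50.
Bélanger equation: y₂/y₁ = ½[√(1 + 8Fr₁²) − 1] = ½[√98.80 − 1] = 4.47.
y₂ = 4.47 × 0.117 = 0.523 ft.
Tailwater y_tw = 0.349 ft: y_tw < y₂, so the jump is swept downstream.

y₂ = 0.523 ft; the jump is swept downstream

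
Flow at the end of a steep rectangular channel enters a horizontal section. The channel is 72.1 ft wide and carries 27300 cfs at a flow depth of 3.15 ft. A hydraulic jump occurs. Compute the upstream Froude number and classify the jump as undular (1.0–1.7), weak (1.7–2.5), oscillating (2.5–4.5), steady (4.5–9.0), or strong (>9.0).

q = Q/b = 27300/72.1 = 379 ft²/s; V₁ = q/y₁ = 120 ft/s. Fr₁ = V₁/√(g·y₁) = 11.9.
Fr₁ = 11.9 lies in the strong range.

Fr₁ = 11.9; strong jump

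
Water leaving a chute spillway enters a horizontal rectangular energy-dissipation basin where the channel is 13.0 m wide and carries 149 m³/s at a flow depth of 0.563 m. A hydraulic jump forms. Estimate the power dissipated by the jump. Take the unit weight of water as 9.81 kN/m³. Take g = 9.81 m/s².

q = Q/b = 149/13.0 = 11.5 m²/s; V₁ = q/y₁ = 20.4 m/s. Fr₁ = V₁/√(g·y₁) = 8.66.
From the momentum equation for a rectangular channel, y₂/y₁ = ½[√(1 + 8Fr₁²) − 1] = ½[√601.3 − 1] = 11.8.
y₂ = 11.8 × 0.563 = 6.62 m.
Head loss: ΔE = (y₂ − y₁)³/(4y₁y₂) = (6.62 − 0.563)³/(4×0.563×6.62) = 222/14.9 = 14.9 m.
P = γ·Q·ΔE = 9.81 × 149 × 14.9 = 21798 kW.

P = 21798 kW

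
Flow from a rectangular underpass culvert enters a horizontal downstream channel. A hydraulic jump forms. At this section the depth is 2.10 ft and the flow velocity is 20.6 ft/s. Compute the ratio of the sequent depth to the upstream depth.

Fr₁ = V₁/√(g·y₁) = 20.6/√(32.2×2.10) = 2.51.
Bélanger equation: y₂/y₁ = ½[√(1 + 8Fr₁²) − 1] = ½[√51.21 − 1] = 3.08.

y₂/y₁ = 3.08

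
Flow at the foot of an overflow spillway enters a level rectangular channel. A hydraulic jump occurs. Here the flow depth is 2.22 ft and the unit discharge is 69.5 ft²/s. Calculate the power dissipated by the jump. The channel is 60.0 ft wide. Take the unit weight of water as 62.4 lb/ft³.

V₁ = q/y₁ = 69.5/2.22 = 31.3 ft/s. Fr₁ = V₁/√(g·y₁) = 31.3/√(32.2×2.22) = 3.70.
By Bélanger, y₂/y₁ = ½[√(1 + 8Fr₁²) − 1] = ½[√110.7 − 1] = 4.76.
y₂ = 4.76 × 2.22 = 10.6 ft.
Head loss: ΔE = (y₂ − y₁)³/(4y₁y₂) = (10.6 − 2.22)³/(4×2.22×10.6) = 582/93.8 = 6.20 ft.
Q = q·b = 69.5 × 60.0 = 4170 cfs. P = γ·Q·ΔE/550 = 62.4 × 4170 × 6.20 / 550 = 2933 hp.

P = 2933 hp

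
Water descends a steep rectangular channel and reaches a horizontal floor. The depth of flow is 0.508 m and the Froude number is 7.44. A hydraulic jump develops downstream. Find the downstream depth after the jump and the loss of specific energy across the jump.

Fr₁ = 7.44 (given).
Sequent-depth ratio: y₂/y₁ = ½[√(1 + 8Fr₁²) − 1] = ½[√443.8 − 1] = 10.0.
y₂ = 10.0 × 0.508 = 5.10 m.
V₁ = Fr₁·√(g·y₁) = 7.44×√(9.81×0.508) = 16.6 m/s; q = V₁·y₁ = 8.44 m²/s. V₂ = q/y₂ = 8.44/5.10 = 1.66 m/s. E₁ = y₁ + V₁²/2g = 14.6 m; E₂ = y₂ + V₂²/2g = 5.24 m. ΔE = E₁ − E₂ = 9.33 m.

y₂ = 5.10 m; ΔE = 9.33 m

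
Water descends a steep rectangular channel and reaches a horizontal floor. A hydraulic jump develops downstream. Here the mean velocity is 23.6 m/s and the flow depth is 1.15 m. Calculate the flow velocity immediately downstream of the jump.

Fr₁ = V₁/√(g·y₁) = 23.6/√(9.81×1.15) = 7.03.
Conjugate-depth relation: y₂/y₁ = ½[√(1 + 8Fr₁²) − 1] = ½[√396.0 − 1] = 9.45.
y₂ = 9.45 × 1.15 = 10.9 m.
q = V₁·y₁ = 23.6 × 1.15 = 27.1 m²/s.
V₂ = q/y₂ = 27.1/10.9 = 2.50 m/s.

V₂ = 2.50 m/s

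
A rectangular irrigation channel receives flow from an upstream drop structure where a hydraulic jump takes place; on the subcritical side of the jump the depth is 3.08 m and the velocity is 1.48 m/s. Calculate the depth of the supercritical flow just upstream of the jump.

Fr₂ = V₂/√(g·y₂) = 1.48/√(9.81×3.08) = 0.269.
Applying the sequent-depth relation in reverse, y₁/y₂ = ½[√(1 + 8Fr₂²) − 1] = ½[√1.580 − 1] = 0.128.
y₁ = 0.128 × 3.08 = 0.396 m.

y₁ = 0.396 m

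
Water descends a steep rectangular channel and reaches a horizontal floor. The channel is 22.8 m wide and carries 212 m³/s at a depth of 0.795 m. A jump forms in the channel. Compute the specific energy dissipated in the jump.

ΔE = 3.20 m

q = Q/b = 212/22.8 = 9.30 m²/s; V₁ = q/y₁ = 11.7 m/s. Fr₁ = V₁/√(g·y₁) = 4.19.
By Bélanger, y₂/y₁ = ½[√(1 + 8Fr₁²) − 1] = ½[√141.3 − 1] = 5.44.
y₂ = 5.44 × 0.795 = 4.33 m.
Head loss: ΔE = (y₂ − y₁)³/(4y₁y₂) = (4.33 − 0.795)³/(4×0.795×4.33) = 44.1/13.8 = 3.20 m.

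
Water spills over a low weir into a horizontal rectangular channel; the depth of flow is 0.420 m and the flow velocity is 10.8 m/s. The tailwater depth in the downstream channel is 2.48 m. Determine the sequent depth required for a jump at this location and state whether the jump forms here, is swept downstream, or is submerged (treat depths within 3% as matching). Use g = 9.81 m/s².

Fr₁ = V₁/√(g·y₁) = 10.8/√(9.81×0.420) = 5.32.
By Bélanger, y₂/y₁ = ½[√(1 + 8Fr₁²) − 1] = ½[√227.5 − 1] = 7.04.
y₂ = 7.04 × 0.420 = 2.96 m.
Tailwater y_tw = 2.48 m: y_tw < y₂, so the jump is swept downstream.

y₂ = 2.96 m; the jump is swept downstream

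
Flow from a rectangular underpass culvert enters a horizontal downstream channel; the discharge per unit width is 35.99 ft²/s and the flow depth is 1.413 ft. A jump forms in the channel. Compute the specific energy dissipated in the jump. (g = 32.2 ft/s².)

ΔE = 4.189 ft

V₁ = q/y₁ = 35.99/1.413 = 25.47 ft/s. Fr₁ = V₁/√(g·y₁) = 25.47/√(32.2×1.413) = 3.776.
By Bélanger, y₂/y₁ = ½[√(1 + 8Fr₁²) − 1] = ½[√115.07 − 1] = 4.864.
y₂ = 4.864 × 1.413 = 6.872 ft.
V₂ = q/y₂ = 35.99/6.872 = 5.237 ft/s. E₁ = y₁ + V₁²/2g = 11.49 ft; E₂ = y₂ + V₂²/2g = 7.298 ft. ΔE = E₁ − E₂ = 4.189 ft.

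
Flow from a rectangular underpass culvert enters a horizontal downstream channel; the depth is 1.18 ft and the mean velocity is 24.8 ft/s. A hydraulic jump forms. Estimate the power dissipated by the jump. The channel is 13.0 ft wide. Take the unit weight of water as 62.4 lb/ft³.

P = 183 hp

Fr₁ = V₁/√(g·y₁) = 24.8/√(32.2×1.18) = 4.02.
By Bélanger, y₂/y₁ = ½[√(1 + 8Fr₁²) − 1] = ½[√130.5 − 1] = 5.21.
y₂ = 5.21 × 1.18 = 6.15 ft.
Head loss: ΔE = (y₂ − y₁)³/(4y₁y₂) = (6.15 − 1.18)³/(4×1.18×6.15) = 123/29.0 = 4.23 ft.
q = V₁·y₁ = 24.8 × 1.18 = 29.3 ft²/s. Q = q·b = 29.3 × 13.0 = 380 cfs. P = γ·Q·ΔE/550 = 62.4 × 380 × 4.23 / 550 = 183 hp.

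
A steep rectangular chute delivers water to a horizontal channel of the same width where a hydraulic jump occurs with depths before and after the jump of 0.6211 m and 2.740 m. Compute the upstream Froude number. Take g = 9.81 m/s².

For a rectangular channel the momentum equation gives q² = ½·g·y₁·y₂·(y₁ + y₂) = ½×9.81×0.6211×2.740×3.361 = 28.06.
q = √28.06 = 5.297 m²/s.
V₁ = q/y₁ = 8.528 m/s; Fr₁ = V₁/√(g·y₁) = 3.455.

Fr₁ = 3.455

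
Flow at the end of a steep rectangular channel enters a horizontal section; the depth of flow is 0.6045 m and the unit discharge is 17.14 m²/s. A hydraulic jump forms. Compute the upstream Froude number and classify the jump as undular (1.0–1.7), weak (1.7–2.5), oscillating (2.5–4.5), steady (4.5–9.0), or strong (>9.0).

Fr₁ = 11.64; strong jump

V₁ = q/y₁ = 17.14/0.6045 = 28.35 m/s. Fr₁ = V₁/√(g·y₁) = 28.35/√(9.81×0.6045) = 11.64.
Fr₁ = 11.64 lies in the strong range.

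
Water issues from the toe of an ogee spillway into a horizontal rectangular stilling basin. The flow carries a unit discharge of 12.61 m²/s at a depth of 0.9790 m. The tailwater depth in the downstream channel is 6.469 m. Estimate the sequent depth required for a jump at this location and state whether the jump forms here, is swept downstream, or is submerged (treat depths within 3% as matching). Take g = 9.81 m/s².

V₁ = q/y₁ = 12.61/0.9790 = 12.88 m/s. Fr₁ = V₁/√(g·y₁) = 12.88/√(9.81×0.9790) = 4.156.
Conjugate-depth relation: y₂/y₁ = ½[√(1 + 8Fr₁²) − 1] = ½[√139.20 − 1] = 5.399.
y₂ = 5.399 × 0.9790 = 5.286 m.
Tailwater y_tw = 6.469 m: y_tw > y₂, so the jump is submerged.

y₂ = 5.286 m; the jump is submerged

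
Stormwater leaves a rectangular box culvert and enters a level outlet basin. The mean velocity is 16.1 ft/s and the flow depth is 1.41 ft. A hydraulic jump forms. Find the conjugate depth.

Fr₁ = V₁/√(g·y₁) = 16.1/√(32.2×1.41) = 2.39.
Conjugate-depth relation: y₂/y₁ = ½[√(1 + 8Fr₁²) − 1] = ½[√46.67 − 1] = 2.92.
y₂ = 2.92 × 1.41 = 4.11 ft.

y₂ = 4.11 ft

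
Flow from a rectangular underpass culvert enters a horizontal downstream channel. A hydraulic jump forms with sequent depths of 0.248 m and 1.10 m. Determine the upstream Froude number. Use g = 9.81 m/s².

Fr₁ = 3.47

For a rectangular channel the momentum equation gives q² = ½·g·y₁·y₂·(y₁ + y₂) = ½×9.81×0.248×1.10×1.35 = 1.80.
q = √1.80 = 1.34 m²/s.
V₁ = q/y₁ = 5.42 m/s; Fr₁ = V₁/√(g·y₁) = 3.47.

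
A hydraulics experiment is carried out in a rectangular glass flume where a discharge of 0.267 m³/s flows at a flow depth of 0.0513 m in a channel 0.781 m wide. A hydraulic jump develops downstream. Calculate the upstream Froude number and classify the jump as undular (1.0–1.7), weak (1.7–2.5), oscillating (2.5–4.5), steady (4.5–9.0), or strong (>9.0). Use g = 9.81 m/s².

Fr₁ = 9.39; strong jump

q = Q/b = 0.267/0.781 = 0.342 m²/s; V₁ = q/y₁ = 6.66 m/s. Fr₁ = V₁/√(g·y₁) = 9.39.
Fr₁ = 9.39 lies in the strong range.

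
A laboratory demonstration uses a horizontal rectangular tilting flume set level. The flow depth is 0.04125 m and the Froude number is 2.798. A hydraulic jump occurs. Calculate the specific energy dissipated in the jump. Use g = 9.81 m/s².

Fr₁ = 2.798 (given).
Conjugate-depth relation: y₂/y₁ = ½[√(1 + 8Fr₁²) − 1] = ½[√63.630 − 1] = 3.488.
y₂ = 3.488 × 0.04125 = 0.1439 m.
Head loss: ΔE = (y₂ − y₁)³/(4y₁y₂) = (0.1439 − 0.04125)³/(4×0.04125×0.1439) = 0.001082/0.02374 = 0.04555 m.

ΔE = 0.04555 m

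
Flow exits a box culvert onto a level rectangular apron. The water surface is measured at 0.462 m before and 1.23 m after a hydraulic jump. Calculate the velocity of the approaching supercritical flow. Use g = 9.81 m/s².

V₁ = 4.70 m/s

For a rectangular channel the momentum equation gives q² = ½·g·y₁·y₂·(y₁ + y₂) = ½×9.81×0.462×1.23×1.69 = 4.72.
q = √4.72 = 2.17 m²/s.
V₁ = q/y₁ = 2.17/0.462 = 4.70 m/s.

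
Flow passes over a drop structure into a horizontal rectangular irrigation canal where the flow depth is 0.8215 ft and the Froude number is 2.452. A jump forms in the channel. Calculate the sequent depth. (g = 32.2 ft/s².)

Fr₁ = 2.452 (given).
Bélanger equation: y₂/y₁ = ½[√(1 + 8Fr₁²) − 1] = ½[√49.098 − 1] = 3.004.
y₂ = 3.004 × 0.8215 = 2.467 ft.

y₂ = 2.467 ft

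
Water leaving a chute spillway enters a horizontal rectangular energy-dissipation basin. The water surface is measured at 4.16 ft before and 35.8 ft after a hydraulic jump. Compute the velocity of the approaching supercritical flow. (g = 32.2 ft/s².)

For a rectangular channel the momentum equation gives q² = ½·g·y₁·y₂·(y₁ + y₂) = ½×32.2×4.16×35.8×40.0 = 95814.
q = √95814 = 310 ft²/s.
V₁ = q/y₁ = 310/4.16 = 74.4 ft/s.

V₁ = 74.4 ft/s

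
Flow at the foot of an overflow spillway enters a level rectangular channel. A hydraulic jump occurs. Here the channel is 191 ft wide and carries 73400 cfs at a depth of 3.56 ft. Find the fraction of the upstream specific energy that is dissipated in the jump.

q = Q/b = 73400/191 = 384 ft²/s; V₁ = q/y₁ = 108 ft/s. Fr₁ = V₁/√(g·y₁) = 10.1.
Bélanger equation: y₂/y₁ = ½[√(1 + 8Fr₁²) − 1] = ½[√814.2 − 1] = 13.8.
y₂ = 13.8 × 3.56 = 49.0 ft.
E₁ = y₁ + V₁²/2g = 185 ft. ΔE = (y₂ − y₁)³/(4y₁y₂) = 135 ft. ΔE/E₁ = 135/185 = 0.729.

ΔE/E₁ = 0.729 (72.9%)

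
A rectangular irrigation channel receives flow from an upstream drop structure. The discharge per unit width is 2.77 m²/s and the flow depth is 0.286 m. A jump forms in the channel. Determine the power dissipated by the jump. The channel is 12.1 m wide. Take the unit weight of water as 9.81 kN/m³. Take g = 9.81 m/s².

P = 916 kW

V₁ = q/y₁ = 2.77/0.286 = 9.69 m/s. Fr₁ = V₁/√(g·y₁) = 9.69/√(9.81×0.286) = 5.78.
From the momentum equation for a rectangular channel, y₂/y₁ = ½[√(1 + 8Fr₁²) − 1] = ½[√268.5 − 1] = 7.69.
y₂ = 7.69 × 0.286 = 2.20 m.
Head loss: ΔE = (y₂ − y₁)³/(4y₁y₂) = (2.20 − 0.286)³/(4×0.286×2.20) = 7.01/2.52 = 2.79 m.
Q = q·b = 2.77 × 12.1 = 33.5 m³/s. P = γ·Q·ΔE = 9.81 × 33.5 × 2.79 = 916 kW.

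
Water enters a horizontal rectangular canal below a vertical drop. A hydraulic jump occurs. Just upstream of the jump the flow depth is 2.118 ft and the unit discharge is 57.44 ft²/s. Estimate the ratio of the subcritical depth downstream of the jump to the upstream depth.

V₁ = q/y₁ = 57.44/2.118 = 27.12 ft/s. Fr₁ = V₁/√(g·y₁) = 27.12/√(32.2×2.118) = 3.284.
By Bélanger, y₂/y₁ = ½[√(1 + 8Fr₁²) − 1] = ½[√87.275 − 1] = 4.171.

y₂/y₁ = 4.171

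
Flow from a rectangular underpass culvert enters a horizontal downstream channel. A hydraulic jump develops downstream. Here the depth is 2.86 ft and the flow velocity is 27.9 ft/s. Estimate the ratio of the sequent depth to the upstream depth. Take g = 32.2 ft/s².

y₂/y₁ = 3.64

Fr₁ = V₁/√(g·y₁) = 27.9/√(32.2×2.86) = 2.91.
Conjugate-depth relation: y₂/y₁ = ½[√(1 + 8Fr₁²) − 1] = ½[√68.62 − 1] = 3.64.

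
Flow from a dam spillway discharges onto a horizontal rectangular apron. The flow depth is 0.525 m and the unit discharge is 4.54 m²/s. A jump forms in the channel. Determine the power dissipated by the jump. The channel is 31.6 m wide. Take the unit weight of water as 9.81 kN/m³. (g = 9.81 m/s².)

P = 2251 kW

V₁ = q/y₁ = 4.54/0.525 = 8.65 m/s. Fr₁ = V₁/√(g·y₁) = 8.65/√(9.81×0.525) = 3.81.
Sequent-depth ratio: y₂/y₁ = ½[√(1 + 8Fr₁²) − 1] = ½[√117.2 − 1] = 4.91.
y₂ = 4.91 × 0.525 = 2.58 m.
V₂ = q/y₂ = 4.54/2.58 = 1.76 m/s. E₁ = y₁ + V₁²/2g = 4.34 m; E₂ = y₂ + V₂²/2g = 2.74 m. ΔE = E₁ − E₂ = 1.60 m.
Q = q·b = 4.54 × 31.6 = 143 m³/s. P = γ·Q·ΔE = 9.81 × 143 × 1.60 = 2251 kW.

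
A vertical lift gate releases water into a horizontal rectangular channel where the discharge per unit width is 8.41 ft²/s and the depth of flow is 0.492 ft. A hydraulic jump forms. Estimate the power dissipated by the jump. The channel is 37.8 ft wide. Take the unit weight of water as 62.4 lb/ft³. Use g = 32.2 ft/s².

P = 76.9 hp

V₁ = q/y₁ = 8.41/0.492 = 17.1 ft/s. Fr₁ = V₁/√(g·y₁) = 17.1/√(32.2×0.492) = 4.29.
Bélanger equation: y₂/y₁ = ½[√(1 + 8Fr₁²) − 1] = ½[√148.5 − 1] = 5.59.
y₂ = 5.59 × 0.492 = 2.75 ft.
Head loss: ΔE = (y₂ − y₁)³/(4y₁y₂) = (2.75 − 0.492)³/(4×0.492×2.75) = 11.5/5.42 = 2.13 ft.
Q = q·b = 8.41 × 37.8 = 318 cfs. P = γ·Q·ΔE/550 = 62.4 × 318 × 2.13 / 550 = 76.9 hp.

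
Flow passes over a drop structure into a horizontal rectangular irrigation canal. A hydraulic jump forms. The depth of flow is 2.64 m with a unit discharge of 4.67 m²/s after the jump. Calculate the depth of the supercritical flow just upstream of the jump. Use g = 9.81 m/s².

y₁ = 0.531 m

V₂ = q/y₂ = 4.67/2.64 = 1.77 m/s; Fr₂ = V₂/√(g·y₂) = 0.348.
The Bélanger relation is symmetric: y₁/y₂ = ½[√(1 + 8Fr₂²) − 1] = ½[√1.967 − 1] = 0.201.
y₁ = 0.201 × 2.64 = 0.531 m.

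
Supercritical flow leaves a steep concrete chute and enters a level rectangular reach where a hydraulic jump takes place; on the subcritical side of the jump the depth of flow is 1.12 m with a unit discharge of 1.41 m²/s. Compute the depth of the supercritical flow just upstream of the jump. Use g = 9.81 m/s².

V₂ = q/y₂ = 1.41/1.12 = 1.26 m/s; Fr₂ = V₂/√(g·y₂) = 0.380.
The Bélanger relation is symmetric: y₁/y₂ = ½[√(1 + 8Fr₂²) − 1] = ½[√2.154 − 1] = 0.234.
y₁ = 0.234 × 1.12 = 0.262 m.

y₁ = 0.262 m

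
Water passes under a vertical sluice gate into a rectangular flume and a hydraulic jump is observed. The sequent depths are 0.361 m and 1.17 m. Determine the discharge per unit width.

For a rectangular channel the momentum equation gives q² = ½·g·y₁·y₂·(y₁ + y₂) = ½×9.81×0.361×1.17×1.53 = 3.17.
q = √3.17 = 1.78 m²/s.

q = 1.78 m²/s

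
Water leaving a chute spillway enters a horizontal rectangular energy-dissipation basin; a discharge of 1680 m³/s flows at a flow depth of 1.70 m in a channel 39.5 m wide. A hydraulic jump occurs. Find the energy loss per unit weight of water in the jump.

ΔE = 19.2 m

q = Q/b = 1680/39.5 = 42.5 m²/s; V₁ = q/y₁ = 25.0 m/s. Fr₁ = V₁/√(g·y₁) = 6.13.
By Bélanger, y₂/y₁ = ½[√(1 + 8Fr₁²) − 1] = ½[√301.3 − 1] = 8.18.
y₂ = 8.18 × 1.70 = 13.9 m.
Head loss: ΔE = (y₂ − y₁)³/(4y₁y₂) = (13.9 − 1.70)³/(4×1.70×13.9) = 1817/94.5 = 19.2 m.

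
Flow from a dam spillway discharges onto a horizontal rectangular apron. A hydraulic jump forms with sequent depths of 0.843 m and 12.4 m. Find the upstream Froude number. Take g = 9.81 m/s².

Fr₁ = 10.7

For a rectangular channel the momentum equation gives q² = ½·g·y₁·y₂·(y₁ + y₂) = ½×9.81×0.843×12.4×13.2 = 679.
q = √679 = 26.1 m²/s.
V₁ = q/y₁ = 30.9 m/s; Fr₁ = V₁/√(g·y₁) = 10.7.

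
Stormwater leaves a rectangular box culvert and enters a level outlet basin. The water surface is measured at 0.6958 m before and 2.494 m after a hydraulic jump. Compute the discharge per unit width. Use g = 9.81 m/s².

For a rectangular channel the momentum equation gives q² = ½·g·y₁·y₂·(y₁ + y₂) = ½×9.81×0.6958×2.494×3.190 = 27.15.
q = √27.15 = 5.211 m²/s.

q = 5.211 m²/s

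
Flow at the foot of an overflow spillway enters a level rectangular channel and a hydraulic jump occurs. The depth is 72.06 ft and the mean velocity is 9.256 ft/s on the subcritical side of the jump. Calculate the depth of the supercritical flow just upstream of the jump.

y₁ = 4.978 ft

Fr₂ = V₂/√(g·y₂) = 9.256/√(32.2×72.06) = 0.1922.
Since the conjugate-depth ratio holds either way, y₁/y₂ = ½[√(1 + 8Fr₂²) − 1] = ½[√1.2954 − 1] = 0.06907.
y₁ = 0.06907 × 72.06 = 4.978 ft.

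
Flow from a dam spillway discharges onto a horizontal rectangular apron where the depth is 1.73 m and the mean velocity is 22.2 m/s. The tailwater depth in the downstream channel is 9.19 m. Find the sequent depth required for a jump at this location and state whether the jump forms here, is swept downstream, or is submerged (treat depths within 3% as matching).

Fr₁ = V₁/√(g·y₁) = 22.2/√(9.81×1.73) = 5.39.
From the momentum equation for a rectangular channel, y₂/y₁ = ½[√(1 + 8Fr₁²) − 1] = ½[√233.3 − 1] = 7.14.
y₂ = 7.14 × 1.73 = 12.3 m.
Tailwater y_tw = 9.19 m: y_tw < y₂, so the jump is swept downstream.

y₂ = 12.3 m; the jump is swept downstream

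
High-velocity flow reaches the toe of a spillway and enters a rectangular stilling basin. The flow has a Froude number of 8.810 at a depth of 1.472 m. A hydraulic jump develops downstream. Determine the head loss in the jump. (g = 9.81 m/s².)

Fr₁ = 8.810 (given).
From the momentum equation for a rectangular channel, y₂/y₁ = ½[√(1 + 8Fr₁²) − 1] = ½[√621.93 − 1] = 11.97.
y₂ = 11.97 × 1.472 = 17.62 m.
V₁ = Fr₁·√(g·y₁) = 8.810×√(9.81×1.472) = 33.48 m/s; q = V₁·y₁ = 49.28 m²/s. V₂ = q/y₂ = 49.28/17.62 = 2.797 m/s. E₁ = y₁ + V₁²/2g = 58.60 m; E₂ = y₂ + V₂²/2g = 18.02 m. ΔE = E₁ − E₂ = 40.58 m.

ΔE = 40.58 m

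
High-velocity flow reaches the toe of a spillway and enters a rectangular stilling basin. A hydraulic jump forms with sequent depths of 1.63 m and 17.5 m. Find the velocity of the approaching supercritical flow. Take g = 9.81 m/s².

V₁ = 31.7 m/s

For a rectangular channel the momentum equation gives q² = ½·g·y₁·y₂·(y₁ + y₂) = ½×9.81×1.63×17.5×19.1 = 2677.
q = √2677 = 51.7 m²/s.
V₁ = q/y₁ = 51.7/1.63 = 31.7 m/s.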